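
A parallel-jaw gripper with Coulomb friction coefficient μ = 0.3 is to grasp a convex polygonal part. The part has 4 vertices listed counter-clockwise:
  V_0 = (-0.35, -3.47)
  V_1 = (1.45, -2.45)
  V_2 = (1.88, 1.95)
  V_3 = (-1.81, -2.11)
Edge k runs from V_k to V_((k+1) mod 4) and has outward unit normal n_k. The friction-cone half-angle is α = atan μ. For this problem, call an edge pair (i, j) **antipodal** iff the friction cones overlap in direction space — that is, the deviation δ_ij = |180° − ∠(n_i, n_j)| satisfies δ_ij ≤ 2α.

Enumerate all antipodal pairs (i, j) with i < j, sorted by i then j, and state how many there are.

α = atan 0.3 = 16.70°;  2α = 33.40°
n_0 = (+0.4930, -0.8700)
n_1 = (+0.9953, -0.0973)
n_2 = (-0.7400, +0.6726)
n_3 = (-0.6816, -0.7317)
  (0,1): δ = 125.12°  ·
  (0,2): δ = 18.19°  ✓
  (0,3): δ = 107.49°  ·
  (1,2): δ = 36.69°  ·
  (1,3): δ = 52.61°  ·
  (2,3): δ = 90.70°  ·
antipodal pairs: 1

count = 1; pairs: (0,2)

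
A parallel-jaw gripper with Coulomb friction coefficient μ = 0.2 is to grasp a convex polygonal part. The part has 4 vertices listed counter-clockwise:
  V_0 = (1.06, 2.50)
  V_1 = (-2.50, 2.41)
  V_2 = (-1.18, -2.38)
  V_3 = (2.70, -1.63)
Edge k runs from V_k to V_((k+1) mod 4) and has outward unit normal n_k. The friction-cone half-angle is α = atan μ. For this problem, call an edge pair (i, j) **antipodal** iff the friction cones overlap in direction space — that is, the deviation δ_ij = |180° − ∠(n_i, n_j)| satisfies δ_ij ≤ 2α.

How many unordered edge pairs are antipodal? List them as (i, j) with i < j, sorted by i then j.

count = 2; pairs: (0,2), (1,3)

α = atan 0.2 = 11.31°;  2α = 22.62°
n_0 = (-0.0253, +0.9997)
n_1 = (-0.9641, -0.2657)
n_2 = (+0.1898, -0.9818)
n_3 = (+0.9294, +0.3691)
  (0,1): δ = 76.04°  ·
  (0,2): δ = 9.49°  ✓
  (0,3): δ = 110.21°  ·
  (1,2): δ = 94.47°  ·
  (1,3): δ = 6.25°  ✓
  (2,3): δ = 79.28°  ·
antipodal pairs: 2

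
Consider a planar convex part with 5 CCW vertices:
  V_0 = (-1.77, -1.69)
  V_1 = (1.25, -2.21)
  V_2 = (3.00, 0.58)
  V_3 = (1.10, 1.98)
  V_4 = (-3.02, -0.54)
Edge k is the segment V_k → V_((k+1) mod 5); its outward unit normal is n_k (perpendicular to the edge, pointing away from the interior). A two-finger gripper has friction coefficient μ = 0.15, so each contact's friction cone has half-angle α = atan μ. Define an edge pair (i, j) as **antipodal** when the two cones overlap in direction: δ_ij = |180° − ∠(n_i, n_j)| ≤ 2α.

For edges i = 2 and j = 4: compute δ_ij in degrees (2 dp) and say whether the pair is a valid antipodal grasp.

δ = 6.23°, valid

α = atan 0.15 = 8.53°;  2α = 17.06°
edge 2: e_2 = (-1.90, +1.40);  n_2 = (+0.5932, +0.8051)
edge 4: e_4 = (+1.25, -1.15);  n_4 = (-0.6771, -0.7359)
∠(n_2, n_4) = 173.77°
δ = |180° − 173.77°| = 6.23°
6.23° ≤ 2α = 17.06°  →  valid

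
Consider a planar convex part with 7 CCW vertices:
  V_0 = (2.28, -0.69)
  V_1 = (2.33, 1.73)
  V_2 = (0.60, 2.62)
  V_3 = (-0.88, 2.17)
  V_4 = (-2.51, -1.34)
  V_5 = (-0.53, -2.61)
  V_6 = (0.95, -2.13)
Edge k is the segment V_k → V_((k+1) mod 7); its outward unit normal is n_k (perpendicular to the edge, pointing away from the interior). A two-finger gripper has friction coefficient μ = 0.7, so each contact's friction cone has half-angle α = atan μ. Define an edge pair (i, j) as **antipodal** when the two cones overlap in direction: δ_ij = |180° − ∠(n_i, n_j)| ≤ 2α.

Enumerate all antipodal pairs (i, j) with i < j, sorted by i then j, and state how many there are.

count = 9; pairs: (0,3), (0,4), (1,4), (1,5), (2,4), (2,5), (2,6), (3,5), (3,6)

α = atan 0.7 = 34.99°;  2α = 69.98°
n_0 = (+0.9998, -0.0207)
n_1 = (+0.4575, +0.8892)
n_2 = (-0.2909, +0.9568)
n_3 = (-0.9070, +0.4212)
n_4 = (-0.5399, -0.8417)
n_5 = (+0.3085, -0.9512)
n_6 = (+0.7346, -0.6785)
  (0,1): δ = 116.04°  ·
  (0,2): δ = 71.90°  ·
  (0,3): δ = 23.73°  ✓
  (0,4): δ = 58.51°  ✓
  (0,5): δ = 109.15°  ·
  (0,6): δ = 138.46°  ·
  (1,2): δ = 135.86°  ·
  (1,3): δ = 87.69°  ·
  (1,4): δ = 5.45°  ✓
  (1,5): δ = 45.19°  ✓
  (1,6): δ = 74.50°  ·
  (2,3): δ = 131.82°  ·
  (2,4): δ = 49.59°  ✓
  (2,5): δ = 1.06°  ✓
  (2,6): δ = 30.36°  ✓
  (3,4): δ = 97.77°  ·
  (3,5): δ = 47.12°  ✓
  (3,6): δ = 17.82°  ✓
  (4,5): δ = 129.35°  ·
  (4,6): δ = 100.05°  ·
  (5,6): δ = 150.70°  ·
antipodal pairs: 9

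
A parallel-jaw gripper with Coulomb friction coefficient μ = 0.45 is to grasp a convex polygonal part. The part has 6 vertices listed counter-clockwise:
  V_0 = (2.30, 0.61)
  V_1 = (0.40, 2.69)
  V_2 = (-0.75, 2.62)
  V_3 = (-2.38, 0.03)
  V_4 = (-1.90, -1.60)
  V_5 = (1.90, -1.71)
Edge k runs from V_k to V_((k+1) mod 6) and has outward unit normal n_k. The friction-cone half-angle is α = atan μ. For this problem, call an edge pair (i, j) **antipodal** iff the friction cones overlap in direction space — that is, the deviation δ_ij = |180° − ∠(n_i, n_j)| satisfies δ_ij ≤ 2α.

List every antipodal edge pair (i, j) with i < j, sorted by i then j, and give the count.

α = atan 0.45 = 24.23°;  2α = 48.46°
n_0 = (+0.7383, +0.6744)
n_1 = (-0.0608, +0.9982)
n_2 = (-0.8463, +0.5326)
n_3 = (-0.9593, -0.2825)
n_4 = (-0.0289, -0.9996)
n_5 = (+0.9855, -0.1699)
  (0,1): δ = 128.93°  ·
  (0,2): δ = 74.59°  ·
  (0,3): δ = 26.00°  ✓
  (0,4): δ = 45.93°  ✓
  (0,5): δ = 127.81°  ·
  (1,2): δ = 125.67°  ·
  (1,3): δ = 77.07°  ·
  (1,4): δ = 5.14°  ✓
  (1,5): δ = 76.73°  ·
  (2,3): δ = 131.41°  ·
  (2,4): δ = 59.47°  ·
  (2,5): δ = 22.40°  ✓
  (3,4): δ = 108.07°  ·
  (3,5): δ = 26.19°  ✓
  (4,5): δ = 98.12°  ·
antipodal pairs: 5

count = 5; pairs: (0,3), (0,4), (1,4), (2,5), (3,5)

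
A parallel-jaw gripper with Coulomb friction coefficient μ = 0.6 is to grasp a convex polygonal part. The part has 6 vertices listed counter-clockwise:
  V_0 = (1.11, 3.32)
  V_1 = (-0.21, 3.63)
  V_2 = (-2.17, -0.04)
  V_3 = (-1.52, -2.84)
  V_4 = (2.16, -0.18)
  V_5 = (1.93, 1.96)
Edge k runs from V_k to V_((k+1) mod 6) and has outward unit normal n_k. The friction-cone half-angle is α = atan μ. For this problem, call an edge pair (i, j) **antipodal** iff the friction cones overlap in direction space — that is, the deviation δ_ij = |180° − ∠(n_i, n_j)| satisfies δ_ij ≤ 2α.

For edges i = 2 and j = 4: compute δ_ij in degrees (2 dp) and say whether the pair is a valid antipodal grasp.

α = atan 0.6 = 30.96°;  2α = 61.93°
edge 2: e_2 = (+0.65, -2.80);  n_2 = (-0.9741, -0.2261)
edge 4: e_4 = (-0.23, +2.14);  n_4 = (+0.9943, +0.1069)
∠(n_2, n_4) = 173.07°
δ = |180° − 173.07°| = 6.93°
6.93° ≤ 2α = 61.93°  →  valid

δ = 6.93°, valid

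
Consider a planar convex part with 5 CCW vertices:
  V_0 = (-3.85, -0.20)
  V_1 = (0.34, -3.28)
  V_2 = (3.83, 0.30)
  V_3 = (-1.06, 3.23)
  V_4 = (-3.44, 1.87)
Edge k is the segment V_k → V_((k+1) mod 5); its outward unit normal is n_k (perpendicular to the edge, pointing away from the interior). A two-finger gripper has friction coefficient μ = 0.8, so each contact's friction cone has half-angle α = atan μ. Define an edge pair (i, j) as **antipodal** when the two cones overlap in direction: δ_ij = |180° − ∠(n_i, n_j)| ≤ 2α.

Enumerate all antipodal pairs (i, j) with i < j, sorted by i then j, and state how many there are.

count = 6; pairs: (0,2), (0,3), (1,2), (1,3), (1,4), (2,4)

α = atan 0.8 = 38.66°;  2α = 77.32°
n_0 = (-0.5923, -0.8057)
n_1 = (+0.7161, -0.6980)
n_2 = (+0.5140, +0.8578)
n_3 = (-0.4961, +0.8682)
n_4 = (-0.9809, +0.1943)
  (0,1): δ = 97.95°  ·
  (0,2): δ = 5.39°  ✓
  (0,3): δ = 66.06°  ✓
  (0,4): δ = 115.12°  ·
  (1,2): δ = 76.66°  ✓
  (1,3): δ = 15.98°  ✓
  (1,4): δ = 33.07°  ✓
  (2,3): δ = 119.33°  ·
  (2,4): δ = 70.27°  ✓
  (3,4): δ = 130.95°  ·
antipodal pairs: 6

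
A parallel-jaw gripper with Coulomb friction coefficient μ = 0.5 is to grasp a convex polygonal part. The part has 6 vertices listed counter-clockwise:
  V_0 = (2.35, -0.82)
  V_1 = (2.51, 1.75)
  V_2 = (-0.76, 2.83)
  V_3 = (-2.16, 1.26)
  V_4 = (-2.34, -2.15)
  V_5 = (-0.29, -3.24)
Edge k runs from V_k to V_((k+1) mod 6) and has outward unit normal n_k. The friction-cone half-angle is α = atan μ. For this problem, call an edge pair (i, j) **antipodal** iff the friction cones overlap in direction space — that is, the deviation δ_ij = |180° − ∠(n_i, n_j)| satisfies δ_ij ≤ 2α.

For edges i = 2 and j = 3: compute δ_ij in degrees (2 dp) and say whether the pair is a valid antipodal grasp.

δ = 141.30°, invalid

α = atan 0.5 = 26.57°;  2α = 53.13°
edge 2: e_2 = (-1.40, -1.57);  n_2 = (-0.7464, +0.6655)
edge 3: e_3 = (-0.18, -3.41);  n_3 = (-0.9986, +0.0527)
∠(n_2, n_3) = 38.70°
δ = |180° − 38.70°| = 141.30°
141.30° > 2α = 53.13°  →  invalid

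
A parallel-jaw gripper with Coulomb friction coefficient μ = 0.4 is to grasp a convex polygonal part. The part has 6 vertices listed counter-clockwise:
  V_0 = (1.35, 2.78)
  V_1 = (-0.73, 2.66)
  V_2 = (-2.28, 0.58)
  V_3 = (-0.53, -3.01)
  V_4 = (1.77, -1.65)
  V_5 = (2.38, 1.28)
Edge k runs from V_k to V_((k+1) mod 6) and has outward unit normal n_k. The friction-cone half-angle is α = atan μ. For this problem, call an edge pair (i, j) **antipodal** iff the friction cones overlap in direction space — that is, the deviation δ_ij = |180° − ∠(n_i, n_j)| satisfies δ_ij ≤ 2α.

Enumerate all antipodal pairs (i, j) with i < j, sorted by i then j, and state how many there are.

α = atan 0.4 = 21.80°;  2α = 43.60°
n_0 = (-0.0576, +0.9983)
n_1 = (-0.8018, +0.5975)
n_2 = (-0.8989, -0.4382)
n_3 = (+0.5090, -0.8608)
n_4 = (+0.9790, -0.2038)
n_5 = (+0.8244, +0.5661)
  (0,1): δ = 130.00°  ·
  (0,2): δ = 67.31°  ·
  (0,3): δ = 27.29°  ✓
  (0,4): δ = 74.94°  ·
  (0,5): δ = 121.17°  ·
  (1,2): δ = 117.32°  ·
  (1,3): δ = 22.71°  ✓
  (1,4): δ = 24.93°  ✓
  (1,5): δ = 71.17°  ·
  (2,3): δ = 85.39°  ·
  (2,4): δ = 37.75°  ✓
  (2,5): δ = 8.49°  ✓
  (3,4): δ = 132.36°  ·
  (3,5): δ = 86.12°  ·
  (4,5): δ = 133.76°  ·
antipodal pairs: 5

count = 5; pairs: (0,3), (1,3), (1,4), (2,4), (2,5)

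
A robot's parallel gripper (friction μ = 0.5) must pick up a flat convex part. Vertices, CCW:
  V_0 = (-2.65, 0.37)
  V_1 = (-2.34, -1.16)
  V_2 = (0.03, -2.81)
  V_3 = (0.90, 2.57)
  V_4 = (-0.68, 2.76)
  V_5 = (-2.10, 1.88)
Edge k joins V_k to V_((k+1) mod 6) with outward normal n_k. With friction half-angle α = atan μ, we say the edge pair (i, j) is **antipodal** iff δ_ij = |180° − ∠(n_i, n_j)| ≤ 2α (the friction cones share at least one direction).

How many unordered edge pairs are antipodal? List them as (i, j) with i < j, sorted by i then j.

count = 4; pairs: (0,2), (1,3), (2,4), (2,5)

α = atan 0.5 = 26.57°;  2α = 53.13°
n_0 = (-0.9801, -0.1986)
n_1 = (-0.5714, -0.8207)
n_2 = (+0.9872, -0.1596)
n_3 = (+0.1194, +0.9928)
n_4 = (-0.5268, +0.8500)
n_5 = (-0.9396, +0.3422)
  (0,1): δ = 136.30°  ·
  (0,2): δ = 20.64°  ✓
  (0,3): δ = 71.69°  ·
  (0,4): δ = 110.33°  ·
  (0,5): δ = 148.53°  ·
  (1,2): δ = 64.34°  ·
  (1,3): δ = 27.99°  ✓
  (1,4): δ = 66.63°  ·
  (1,5): δ = 104.83°  ·
  (2,3): δ = 87.67°  ·
  (2,4): δ = 49.03°  ✓
  (2,5): δ = 10.83°  ✓
  (3,4): δ = 141.36°  ·
  (3,5): δ = 103.16°  ·
  (4,5): δ = 141.80°  ·
antipodal pairs: 4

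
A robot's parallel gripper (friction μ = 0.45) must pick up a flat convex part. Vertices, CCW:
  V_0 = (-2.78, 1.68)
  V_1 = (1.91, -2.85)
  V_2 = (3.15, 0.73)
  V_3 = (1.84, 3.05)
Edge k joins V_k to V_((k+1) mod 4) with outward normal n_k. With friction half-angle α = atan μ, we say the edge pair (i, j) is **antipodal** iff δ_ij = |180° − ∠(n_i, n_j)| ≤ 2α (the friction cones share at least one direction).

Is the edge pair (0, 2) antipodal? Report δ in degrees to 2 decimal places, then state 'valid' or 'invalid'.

α = atan 0.45 = 24.23°;  2α = 48.46°
edge 0: e_0 = (+4.69, -4.53);  n_0 = (-0.6947, -0.7193)
edge 2: e_2 = (-1.31, +2.32);  n_2 = (+0.8708, +0.4917)
∠(n_0, n_2) = 163.46°
δ = |180° − 163.46°| = 16.54°
16.54° ≤ 2α = 48.46°  →  valid

δ = 16.54°, valid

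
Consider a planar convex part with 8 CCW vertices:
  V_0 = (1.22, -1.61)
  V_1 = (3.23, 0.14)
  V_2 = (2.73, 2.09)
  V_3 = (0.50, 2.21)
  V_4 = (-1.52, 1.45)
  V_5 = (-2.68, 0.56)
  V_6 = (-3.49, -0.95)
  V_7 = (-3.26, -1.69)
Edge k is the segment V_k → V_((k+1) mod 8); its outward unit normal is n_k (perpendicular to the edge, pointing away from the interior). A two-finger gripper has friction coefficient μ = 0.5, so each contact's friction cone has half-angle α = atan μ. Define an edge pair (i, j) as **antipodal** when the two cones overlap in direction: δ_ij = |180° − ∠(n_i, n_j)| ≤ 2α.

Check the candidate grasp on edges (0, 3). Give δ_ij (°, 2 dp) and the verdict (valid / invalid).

α = atan 0.5 = 26.57°;  2α = 53.13°
edge 0: e_0 = (+2.01, +1.75);  n_0 = (+0.6566, -0.7542)
edge 3: e_3 = (-2.02, -0.76);  n_3 = (-0.3521, +0.9359)
∠(n_0, n_3) = 159.57°
δ = |180° − 159.57°| = 20.43°
20.43° ≤ 2α = 53.13°  →  valid

δ = 20.43°, valid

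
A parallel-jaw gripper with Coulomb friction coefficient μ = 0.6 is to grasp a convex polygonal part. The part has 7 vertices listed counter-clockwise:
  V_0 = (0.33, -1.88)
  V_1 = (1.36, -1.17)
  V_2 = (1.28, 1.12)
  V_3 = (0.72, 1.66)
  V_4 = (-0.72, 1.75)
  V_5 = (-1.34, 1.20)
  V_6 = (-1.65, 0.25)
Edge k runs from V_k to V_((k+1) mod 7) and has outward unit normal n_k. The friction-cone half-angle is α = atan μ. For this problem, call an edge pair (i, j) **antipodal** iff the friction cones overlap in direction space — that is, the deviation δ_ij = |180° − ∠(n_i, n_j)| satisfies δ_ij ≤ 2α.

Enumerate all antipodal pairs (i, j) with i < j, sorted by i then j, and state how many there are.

count = 8; pairs: (0,3), (0,4), (0,5), (1,4), (1,5), (1,6), (2,6), (3,6)

α = atan 0.6 = 30.96°;  2α = 61.93°
n_0 = (+0.5675, -0.8233)
n_1 = (+0.9994, +0.0349)
n_2 = (+0.6941, +0.7198)
n_3 = (+0.0624, +0.9981)
n_4 = (-0.6636, +0.7481)
n_5 = (-0.9507, +0.3102)
n_6 = (-0.7324, -0.6808)
  (0,1): δ = 122.58°  ·
  (0,2): δ = 78.54°  ·
  (0,3): δ = 38.16°  ✓
  (0,4): δ = 7.00°  ✓
  (0,5): δ = 37.35°  ✓
  (0,6): δ = 98.33°  ·
  (1,2): δ = 135.96°  ·
  (1,3): δ = 95.58°  ·
  (1,4): δ = 50.42°  ✓
  (1,5): δ = 20.07°  ✓
  (1,6): δ = 40.91°  ✓
  (2,3): δ = 139.62°  ·
  (2,4): δ = 94.47°  ·
  (2,5): δ = 64.11°  ·
  (2,6): δ = 3.13°  ✓
  (3,4): δ = 134.85°  ·
  (3,5): δ = 104.50°  ·
  (3,6): δ = 43.51°  ✓
  (4,5): δ = 149.65°  ·
  (4,6): δ = 88.67°  ·
  (5,6): δ = 119.02°  ·
antipodal pairs: 8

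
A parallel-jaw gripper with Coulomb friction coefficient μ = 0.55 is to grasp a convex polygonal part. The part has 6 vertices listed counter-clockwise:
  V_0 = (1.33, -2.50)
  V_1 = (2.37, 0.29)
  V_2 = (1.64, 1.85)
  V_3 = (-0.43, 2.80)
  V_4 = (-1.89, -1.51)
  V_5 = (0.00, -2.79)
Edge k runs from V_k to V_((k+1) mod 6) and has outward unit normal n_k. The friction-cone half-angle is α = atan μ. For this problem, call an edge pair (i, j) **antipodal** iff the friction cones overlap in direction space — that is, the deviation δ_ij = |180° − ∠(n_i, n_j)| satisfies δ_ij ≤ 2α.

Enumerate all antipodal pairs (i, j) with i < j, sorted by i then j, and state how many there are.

α = atan 0.55 = 28.81°;  2α = 57.62°
n_0 = (+0.9370, -0.3493)
n_1 = (+0.9057, +0.4238)
n_2 = (+0.4171, +0.9089)
n_3 = (-0.9471, +0.3208)
n_4 = (-0.5608, -0.8280)
n_5 = (+0.2130, -0.9770)
  (0,1): δ = 134.48°  ·
  (0,2): δ = 94.21°  ·
  (0,3): δ = 1.73°  ✓
  (0,4): δ = 76.34°  ·
  (0,5): δ = 122.74°  ·
  (1,2): δ = 139.73°  ·
  (1,3): δ = 43.79°  ✓
  (1,4): δ = 30.82°  ✓
  (1,5): δ = 77.22°  ·
  (2,3): δ = 84.06°  ·
  (2,4): δ = 9.46°  ✓
  (2,5): δ = 36.95°  ✓
  (3,4): δ = 105.39°  ·
  (3,5): δ = 58.99°  ·
  (4,5): δ = 133.59°  ·
antipodal pairs: 5

count = 5; pairs: (0,3), (1,3), (1,4), (2,4), (2,5)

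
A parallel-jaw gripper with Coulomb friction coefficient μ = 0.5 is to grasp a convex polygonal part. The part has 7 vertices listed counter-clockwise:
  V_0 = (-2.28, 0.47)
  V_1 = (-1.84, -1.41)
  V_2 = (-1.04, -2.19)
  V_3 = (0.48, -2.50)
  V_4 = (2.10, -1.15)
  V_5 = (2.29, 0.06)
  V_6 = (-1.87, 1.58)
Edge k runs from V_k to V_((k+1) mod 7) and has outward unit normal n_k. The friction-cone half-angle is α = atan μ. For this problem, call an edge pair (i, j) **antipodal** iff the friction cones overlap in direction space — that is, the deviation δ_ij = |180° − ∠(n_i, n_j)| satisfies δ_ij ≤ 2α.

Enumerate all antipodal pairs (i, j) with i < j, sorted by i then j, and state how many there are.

count = 5; pairs: (0,4), (1,5), (2,5), (3,6), (4,6)

α = atan 0.5 = 26.57°;  2α = 53.13°
n_0 = (-0.9737, -0.2279)
n_1 = (-0.6981, -0.7160)
n_2 = (-0.1998, -0.9798)
n_3 = (+0.6402, -0.7682)
n_4 = (+0.9879, -0.1551)
n_5 = (+0.3432, +0.9393)
n_6 = (-0.9381, +0.3465)
  (0,1): δ = 147.45°  ·
  (0,2): δ = 114.70°  ·
  (0,3): δ = 63.37°  ·
  (0,4): δ = 22.10°  ✓
  (0,5): δ = 56.76°  ·
  (0,6): δ = 146.55°  ·
  (1,2): δ = 147.25°  ·
  (1,3): δ = 95.92°  ·
  (1,4): δ = 54.65°  ·
  (1,5): δ = 24.20°  ✓
  (1,6): δ = 114.00°  ·
  (2,3): δ = 128.67°  ·
  (2,4): δ = 87.40°  ·
  (2,5): δ = 8.54°  ✓
  (2,6): δ = 81.25°  ·
  (3,4): δ = 138.73°  ·
  (3,5): δ = 59.88°  ·
  (3,6): δ = 29.92°  ✓
  (4,5): δ = 101.15°  ·
  (4,6): δ = 11.35°  ✓
  (5,6): δ = 90.20°  ·
antipodal pairs: 5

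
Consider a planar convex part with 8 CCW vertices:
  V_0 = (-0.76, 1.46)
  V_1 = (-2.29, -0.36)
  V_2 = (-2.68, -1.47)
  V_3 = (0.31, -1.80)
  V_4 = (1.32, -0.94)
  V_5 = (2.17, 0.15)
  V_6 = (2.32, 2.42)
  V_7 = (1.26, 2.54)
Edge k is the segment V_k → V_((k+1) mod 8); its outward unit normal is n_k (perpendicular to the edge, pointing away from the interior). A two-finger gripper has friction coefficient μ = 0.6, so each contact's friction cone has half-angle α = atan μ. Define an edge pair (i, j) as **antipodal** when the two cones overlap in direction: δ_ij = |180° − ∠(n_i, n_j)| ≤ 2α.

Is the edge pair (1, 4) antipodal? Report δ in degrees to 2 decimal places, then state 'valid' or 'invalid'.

δ = 18.59°, valid

α = atan 0.6 = 30.96°;  2α = 61.93°
edge 1: e_1 = (-0.39, -1.11);  n_1 = (-0.9435, +0.3315)
edge 4: e_4 = (+0.85, +1.09);  n_4 = (+0.7886, -0.6149)
∠(n_1, n_4) = 161.41°
δ = |180° − 161.41°| = 18.59°
18.59° ≤ 2α = 61.93°  →  valid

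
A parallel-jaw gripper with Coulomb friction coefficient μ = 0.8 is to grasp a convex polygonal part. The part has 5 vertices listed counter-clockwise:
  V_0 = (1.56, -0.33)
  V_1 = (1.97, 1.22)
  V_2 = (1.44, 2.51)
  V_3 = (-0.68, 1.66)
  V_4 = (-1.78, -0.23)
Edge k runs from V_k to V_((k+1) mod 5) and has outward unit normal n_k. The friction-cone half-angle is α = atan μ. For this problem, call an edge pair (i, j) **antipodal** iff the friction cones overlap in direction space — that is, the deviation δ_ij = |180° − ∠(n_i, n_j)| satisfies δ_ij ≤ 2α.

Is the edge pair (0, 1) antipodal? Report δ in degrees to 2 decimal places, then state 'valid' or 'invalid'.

α = atan 0.8 = 38.66°;  2α = 77.32°
edge 0: e_0 = (+0.41, +1.55);  n_0 = (+0.9668, -0.2557)
edge 1: e_1 = (-0.53, +1.29);  n_1 = (+0.9250, +0.3800)
∠(n_0, n_1) = 37.15°
δ = |180° − 37.15°| = 142.85°
142.85° > 2α = 77.32°  →  invalid

δ = 142.85°, invalid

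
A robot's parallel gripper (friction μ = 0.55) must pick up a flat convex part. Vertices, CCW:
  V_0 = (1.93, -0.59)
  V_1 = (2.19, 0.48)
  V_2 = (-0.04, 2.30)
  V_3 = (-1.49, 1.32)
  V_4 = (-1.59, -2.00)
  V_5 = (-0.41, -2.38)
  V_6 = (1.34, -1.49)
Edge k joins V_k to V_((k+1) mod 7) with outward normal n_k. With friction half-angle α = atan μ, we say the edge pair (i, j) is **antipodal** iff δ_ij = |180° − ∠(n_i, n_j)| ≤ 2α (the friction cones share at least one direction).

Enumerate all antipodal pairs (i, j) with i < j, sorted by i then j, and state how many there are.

α = atan 0.55 = 28.81°;  2α = 57.62°
n_0 = (+0.9717, -0.2361)
n_1 = (+0.6323, +0.7747)
n_2 = (-0.5600, +0.8285)
n_3 = (-0.9995, +0.0301)
n_4 = (-0.3065, -0.9519)
n_5 = (+0.4533, -0.8914)
n_6 = (+0.8363, -0.5483)
  (0,1): δ = 115.56°  ·
  (0,2): δ = 42.29°  ✓
  (0,3): δ = 11.93°  ✓
  (0,4): δ = 85.81°  ·
  (0,5): δ = 130.61°  ·
  (0,6): δ = 160.41°  ·
  (1,2): δ = 106.73°  ·
  (1,3): δ = 52.51°  ✓
  (1,4): δ = 21.37°  ✓
  (1,5): δ = 66.18°  ·
  (1,6): δ = 95.97°  ·
  (2,3): δ = 125.78°  ·
  (2,4): δ = 51.90°  ✓
  (2,5): δ = 7.10°  ✓
  (2,6): δ = 22.70°  ✓
  (3,4): δ = 106.13°  ·
  (3,5): δ = 61.32°  ·
  (3,6): δ = 31.52°  ✓
  (4,5): δ = 135.19°  ·
  (4,6): δ = 105.40°  ·
  (5,6): δ = 150.20°  ·
antipodal pairs: 8

count = 8; pairs: (0,2), (0,3), (1,3), (1,4), (2,4), (2,5), (2,6), (3,6)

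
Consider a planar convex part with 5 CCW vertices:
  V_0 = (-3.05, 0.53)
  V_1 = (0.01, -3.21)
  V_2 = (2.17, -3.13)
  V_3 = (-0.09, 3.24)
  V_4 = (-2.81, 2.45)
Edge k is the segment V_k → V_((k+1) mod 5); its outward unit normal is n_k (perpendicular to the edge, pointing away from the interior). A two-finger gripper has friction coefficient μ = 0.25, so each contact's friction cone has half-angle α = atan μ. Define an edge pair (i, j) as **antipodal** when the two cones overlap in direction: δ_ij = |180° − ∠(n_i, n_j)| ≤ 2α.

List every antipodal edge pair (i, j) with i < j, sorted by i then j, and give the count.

count = 3; pairs: (0,2), (1,3), (2,4)

α = atan 0.25 = 14.04°;  2α = 28.07°
n_0 = (-0.7740, -0.6332)
n_1 = (+0.0370, -0.9993)
n_2 = (+0.9424, +0.3344)
n_3 = (-0.2789, +0.9603)
n_4 = (-0.9923, +0.1240)
  (0,1): δ = 127.17°  ·
  (0,2): δ = 19.76°  ✓
  (0,3): δ = 66.91°  ·
  (0,4): δ = 133.59°  ·
  (1,2): δ = 72.59°  ·
  (1,3): δ = 14.07°  ✓
  (1,4): δ = 80.75°  ·
  (2,3): δ = 93.34°  ·
  (2,4): δ = 26.66°  ✓
  (3,4): δ = 113.32°  ·
antipodal pairs: 3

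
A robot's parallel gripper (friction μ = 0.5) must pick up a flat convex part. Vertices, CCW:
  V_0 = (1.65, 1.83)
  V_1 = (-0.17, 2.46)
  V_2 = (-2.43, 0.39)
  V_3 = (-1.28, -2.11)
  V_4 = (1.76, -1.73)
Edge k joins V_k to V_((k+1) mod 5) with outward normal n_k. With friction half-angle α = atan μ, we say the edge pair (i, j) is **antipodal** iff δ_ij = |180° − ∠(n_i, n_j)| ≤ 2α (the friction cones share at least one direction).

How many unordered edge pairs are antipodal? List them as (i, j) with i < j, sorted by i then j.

α = atan 0.5 = 26.57°;  2α = 53.13°
n_0 = (+0.3271, +0.9450)
n_1 = (-0.6754, +0.7374)
n_2 = (-0.9085, -0.4179)
n_3 = (+0.1240, -0.9923)
n_4 = (+0.9995, +0.0309)
  (0,1): δ = 118.42°  ·
  (0,2): δ = 46.20°  ✓
  (0,3): δ = 26.22°  ✓
  (0,4): δ = 110.86°  ·
  (1,2): δ = 107.79°  ·
  (1,3): δ = 35.36°  ✓
  (1,4): δ = 49.28°  ✓
  (2,3): δ = 107.58°  ·
  (2,4): δ = 22.93°  ✓
  (3,4): δ = 95.36°  ·
antipodal pairs: 5

count = 5; pairs: (0,2), (0,3), (1,3), (1,4), (2,4)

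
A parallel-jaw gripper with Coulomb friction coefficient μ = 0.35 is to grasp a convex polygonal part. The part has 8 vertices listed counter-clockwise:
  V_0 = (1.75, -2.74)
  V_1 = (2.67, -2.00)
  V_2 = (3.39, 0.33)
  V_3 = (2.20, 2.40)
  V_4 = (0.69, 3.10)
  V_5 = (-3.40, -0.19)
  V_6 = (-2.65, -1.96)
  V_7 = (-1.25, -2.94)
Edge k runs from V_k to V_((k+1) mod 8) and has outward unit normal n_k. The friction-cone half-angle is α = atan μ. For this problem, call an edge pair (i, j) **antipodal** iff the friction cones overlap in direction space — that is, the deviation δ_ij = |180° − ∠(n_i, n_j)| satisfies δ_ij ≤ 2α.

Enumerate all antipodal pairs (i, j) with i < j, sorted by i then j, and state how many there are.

count = 7; pairs: (0,4), (1,4), (2,5), (2,6), (3,6), (3,7), (4,7)

α = atan 0.35 = 19.29°;  2α = 38.58°
n_0 = (+0.6268, -0.7792)
n_1 = (+0.9554, -0.2952)
n_2 = (+0.8670, +0.4984)
n_3 = (+0.4206, +0.9073)
n_4 = (-0.6268, +0.7792)
n_5 = (-0.9208, -0.3901)
n_6 = (-0.5735, -0.8192)
n_7 = (+0.0665, -0.9978)
  (0,1): δ = 145.98°  ·
  (0,2): δ = 98.92°  ·
  (0,3): δ = 63.68°  ·
  (0,4): δ = 0.00°  ✓
  (0,5): δ = 74.15°  ·
  (0,6): δ = 106.20°  ·
  (0,7): δ = 145.00°  ·
  (1,2): δ = 132.93°  ·
  (1,3): δ = 97.70°  ·
  (1,4): δ = 34.01°  ✓
  (1,5): δ = 40.14°  ·
  (1,6): δ = 72.18°  ·
  (1,7): δ = 110.99°  ·
  (2,3): δ = 144.77°  ·
  (2,4): δ = 81.08°  ·
  (2,5): δ = 6.93°  ✓
  (2,6): δ = 25.11°  ✓
  (2,7): δ = 63.92°  ·
  (3,4): δ = 116.32°  ·
  (3,5): δ = 42.16°  ·
  (3,6): δ = 10.12°  ✓
  (3,7): δ = 28.69°  ✓
  (4,5): δ = 105.85°  ·
  (4,6): δ = 73.81°  ·
  (4,7): δ = 35.00°  ✓
  (5,6): δ = 147.96°  ·
  (5,7): δ = 109.15°  ·
  (6,7): δ = 141.19°  ·
antipodal pairs: 7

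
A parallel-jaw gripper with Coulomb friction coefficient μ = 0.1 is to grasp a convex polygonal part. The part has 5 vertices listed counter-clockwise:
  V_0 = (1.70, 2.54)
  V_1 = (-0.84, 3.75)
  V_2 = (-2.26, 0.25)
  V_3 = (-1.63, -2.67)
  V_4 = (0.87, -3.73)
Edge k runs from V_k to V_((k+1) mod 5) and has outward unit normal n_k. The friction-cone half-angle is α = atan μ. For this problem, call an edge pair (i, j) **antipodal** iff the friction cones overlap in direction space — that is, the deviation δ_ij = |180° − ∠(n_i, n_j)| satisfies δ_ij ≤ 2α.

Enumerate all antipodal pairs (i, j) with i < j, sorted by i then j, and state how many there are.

α = atan 0.1 = 5.71°;  2α = 11.42°
n_0 = (+0.4301, +0.9028)
n_1 = (-0.9266, +0.3760)
n_2 = (-0.9775, -0.2109)
n_3 = (-0.3904, -0.9207)
n_4 = (+0.9914, -0.1312)
  (0,1): δ = 86.61°  ·
  (0,2): δ = 52.35°  ·
  (0,3): δ = 2.50°  ✓
  (0,4): δ = 107.93°  ·
  (1,2): δ = 145.74°  ·
  (1,3): δ = 90.89°  ·
  (1,4): δ = 14.54°  ·
  (2,3): δ = 125.15°  ·
  (2,4): δ = 19.72°  ·
  (3,4): δ = 74.56°  ·
antipodal pairs: 1

count = 1; pairs: (0,3)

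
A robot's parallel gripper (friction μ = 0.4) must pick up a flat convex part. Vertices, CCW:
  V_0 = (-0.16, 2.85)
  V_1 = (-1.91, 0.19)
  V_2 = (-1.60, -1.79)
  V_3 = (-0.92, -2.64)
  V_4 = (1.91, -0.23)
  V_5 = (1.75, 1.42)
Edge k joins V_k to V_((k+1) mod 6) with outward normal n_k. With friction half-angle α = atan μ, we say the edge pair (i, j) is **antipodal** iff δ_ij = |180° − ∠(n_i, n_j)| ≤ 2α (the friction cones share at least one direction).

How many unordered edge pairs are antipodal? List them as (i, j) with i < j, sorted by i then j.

α = atan 0.4 = 21.80°;  2α = 43.60°
n_0 = (-0.8354, +0.5496)
n_1 = (-0.9880, -0.1547)
n_2 = (-0.7809, -0.6247)
n_3 = (+0.6484, -0.7613)
n_4 = (+0.9953, +0.0965)
n_5 = (+0.5993, +0.8005)
  (0,1): δ = 137.76°  ·
  (0,2): δ = 108.00°  ·
  (0,3): δ = 16.24°  ✓
  (0,4): δ = 38.88°  ✓
  (0,5): δ = 86.52°  ·
  (1,2): δ = 150.24°  ·
  (1,3): δ = 58.48°  ·
  (1,4): δ = 3.36°  ✓
  (1,5): δ = 44.28°  ·
  (2,3): δ = 88.24°  ·
  (2,4): δ = 33.12°  ✓
  (2,5): δ = 14.52°  ✓
  (3,4): δ = 124.88°  ·
  (3,5): δ = 77.24°  ·
  (4,5): δ = 132.36°  ·
antipodal pairs: 5

count = 5; pairs: (0,3), (0,4), (1,4), (2,4), (2,5)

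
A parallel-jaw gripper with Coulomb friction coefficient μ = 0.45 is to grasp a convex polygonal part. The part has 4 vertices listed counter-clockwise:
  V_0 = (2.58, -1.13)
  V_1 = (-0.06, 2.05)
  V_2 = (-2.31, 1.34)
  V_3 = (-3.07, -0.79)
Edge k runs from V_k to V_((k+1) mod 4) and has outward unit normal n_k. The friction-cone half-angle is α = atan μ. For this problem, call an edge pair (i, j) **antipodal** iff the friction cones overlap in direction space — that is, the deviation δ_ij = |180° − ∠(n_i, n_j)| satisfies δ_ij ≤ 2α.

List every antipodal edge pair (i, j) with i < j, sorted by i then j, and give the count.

α = atan 0.45 = 24.23°;  2α = 48.46°
n_0 = (+0.7694, +0.6388)
n_1 = (-0.3009, +0.9536)
n_2 = (-0.9418, +0.3361)
n_3 = (-0.0601, -0.9982)
  (0,1): δ = 112.19°  ·
  (0,2): δ = 59.34°  ·
  (0,3): δ = 46.86°  ✓
  (1,2): δ = 127.15°  ·
  (1,3): δ = 20.96°  ✓
  (2,3): δ = 73.81°  ·
antipodal pairs: 2

count = 2; pairs: (0,3), (1,3)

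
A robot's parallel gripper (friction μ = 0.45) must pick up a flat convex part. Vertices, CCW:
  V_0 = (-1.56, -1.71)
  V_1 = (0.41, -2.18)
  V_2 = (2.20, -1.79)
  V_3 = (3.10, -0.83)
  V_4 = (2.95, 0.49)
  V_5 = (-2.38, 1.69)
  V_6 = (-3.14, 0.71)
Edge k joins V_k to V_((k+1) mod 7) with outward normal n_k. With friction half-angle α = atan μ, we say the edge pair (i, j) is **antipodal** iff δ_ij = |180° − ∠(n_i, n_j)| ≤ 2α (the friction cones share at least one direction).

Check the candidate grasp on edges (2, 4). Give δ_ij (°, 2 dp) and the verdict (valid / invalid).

α = atan 0.45 = 24.23°;  2α = 48.46°
edge 2: e_2 = (+0.90, +0.96);  n_2 = (+0.7295, -0.6839)
edge 4: e_4 = (-5.33, +1.20);  n_4 = (+0.2196, +0.9756)
∠(n_2, n_4) = 120.46°
δ = |180° − 120.46°| = 59.54°
59.54° > 2α = 48.46°  →  invalid

δ = 59.54°, invalid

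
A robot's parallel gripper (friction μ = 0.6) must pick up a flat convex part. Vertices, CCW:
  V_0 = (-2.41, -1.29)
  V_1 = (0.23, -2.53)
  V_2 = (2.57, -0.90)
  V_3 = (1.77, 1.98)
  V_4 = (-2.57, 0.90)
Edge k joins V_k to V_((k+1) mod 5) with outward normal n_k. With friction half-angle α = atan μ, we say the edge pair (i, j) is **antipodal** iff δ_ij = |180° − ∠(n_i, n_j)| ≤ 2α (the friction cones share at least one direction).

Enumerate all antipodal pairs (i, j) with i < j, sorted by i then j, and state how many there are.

α = atan 0.6 = 30.96°;  2α = 61.93°
n_0 = (-0.4251, -0.9051)
n_1 = (+0.5716, -0.8205)
n_2 = (+0.9635, +0.2676)
n_3 = (-0.2415, +0.9704)
n_4 = (-0.9973, -0.0729)
  (0,1): δ = 119.98°  ·
  (0,2): δ = 49.32°  ✓
  (0,3): δ = 39.13°  ✓
  (0,4): δ = 119.34°  ·
  (1,2): δ = 109.34°  ·
  (1,3): δ = 20.89°  ✓
  (1,4): δ = 59.32°  ✓
  (2,3): δ = 91.55°  ·
  (2,4): δ = 11.35°  ✓
  (3,4): δ = 99.80°  ·
antipodal pairs: 5

count = 5; pairs: (0,2), (0,3), (1,3), (1,4), (2,4)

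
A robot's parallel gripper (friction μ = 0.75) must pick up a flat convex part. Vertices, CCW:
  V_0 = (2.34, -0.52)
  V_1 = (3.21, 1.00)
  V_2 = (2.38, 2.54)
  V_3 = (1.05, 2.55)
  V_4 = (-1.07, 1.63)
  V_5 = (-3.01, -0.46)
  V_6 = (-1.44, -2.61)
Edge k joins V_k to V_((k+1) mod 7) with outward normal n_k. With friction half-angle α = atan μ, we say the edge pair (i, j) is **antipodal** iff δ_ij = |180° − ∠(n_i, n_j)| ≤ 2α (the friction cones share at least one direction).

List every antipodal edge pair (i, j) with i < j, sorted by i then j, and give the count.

α = atan 0.75 = 36.87°;  2α = 73.74°
n_0 = (+0.8679, -0.4968)
n_1 = (+0.8803, +0.4744)
n_2 = (+0.0075, +1.0000)
n_3 = (-0.3981, +0.9173)
n_4 = (-0.7329, +0.6803)
n_5 = (-0.8076, -0.5897)
n_6 = (+0.4839, -0.8751)
  (0,1): δ = 121.89°  ·
  (0,2): δ = 60.65°  ✓
  (0,3): δ = 36.76°  ✓
  (0,4): δ = 13.08°  ✓
  (0,5): δ = 65.92°  ✓
  (0,6): δ = 148.72°  ·
  (1,2): δ = 118.75°  ·
  (1,3): δ = 94.86°  ·
  (1,4): δ = 71.19°  ✓
  (1,5): δ = 7.82°  ✓
  (1,6): δ = 90.62°  ·
  (2,3): δ = 156.11°  ·
  (2,4): δ = 132.44°  ·
  (2,5): δ = 53.43°  ✓
  (2,6): δ = 29.37°  ✓
  (3,4): δ = 156.33°  ·
  (3,5): δ = 77.32°  ·
  (3,6): δ = 5.48°  ✓
  (4,5): δ = 100.99°  ·
  (4,6): δ = 18.19°  ✓
  (5,6): δ = 97.20°  ·
antipodal pairs: 10

count = 10; pairs: (0,2), (0,3), (0,4), (0,5), (1,4), (1,5), (2,5), (2,6), (3,6), (4,6)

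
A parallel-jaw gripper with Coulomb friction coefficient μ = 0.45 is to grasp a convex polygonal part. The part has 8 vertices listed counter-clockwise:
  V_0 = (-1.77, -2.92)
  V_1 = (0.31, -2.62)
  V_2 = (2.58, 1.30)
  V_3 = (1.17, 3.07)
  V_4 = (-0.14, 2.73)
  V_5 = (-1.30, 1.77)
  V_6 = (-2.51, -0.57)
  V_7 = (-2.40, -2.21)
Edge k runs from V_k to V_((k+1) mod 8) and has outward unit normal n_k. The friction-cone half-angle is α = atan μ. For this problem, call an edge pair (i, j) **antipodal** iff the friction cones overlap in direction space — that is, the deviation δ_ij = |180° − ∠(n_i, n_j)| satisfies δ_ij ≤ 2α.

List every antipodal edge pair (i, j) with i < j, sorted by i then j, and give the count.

α = atan 0.45 = 24.23°;  2α = 48.46°
n_0 = (+0.1428, -0.9898)
n_1 = (+0.8654, -0.5011)
n_2 = (+0.7822, +0.6231)
n_3 = (-0.2512, +0.9679)
n_4 = (-0.6376, +0.7704)
n_5 = (-0.8883, +0.4593)
n_6 = (-0.9978, -0.0669)
n_7 = (-0.7480, -0.6637)
  (0,1): δ = 128.28°  ·
  (0,2): δ = 59.67°  ·
  (0,3): δ = 6.34°  ✓
  (0,4): δ = 31.40°  ✓
  (0,5): δ = 54.45°  ·
  (0,6): δ = 85.63°  ·
  (0,7): δ = 123.38°  ·
  (1,2): δ = 111.38°  ·
  (1,3): δ = 45.38°  ✓
  (1,4): δ = 20.31°  ✓
  (1,5): δ = 2.73°  ✓
  (1,6): δ = 33.91°  ✓
  (1,7): δ = 71.66°  ·
  (2,3): δ = 113.99°  ·
  (2,4): δ = 88.93°  ·
  (2,5): δ = 65.88°  ·
  (2,6): δ = 34.70°  ✓
  (2,7): δ = 3.04°  ✓
  (3,4): δ = 154.94°  ·
  (3,5): δ = 131.89°  ·
  (3,6): δ = 100.71°  ·
  (3,7): δ = 62.97°  ·
  (4,5): δ = 156.95°  ·
  (4,6): δ = 125.77°  ·
  (4,7): δ = 88.03°  ·
  (5,6): δ = 148.82°  ·
  (5,7): δ = 111.07°  ·
  (6,7): δ = 142.25°  ·
antipodal pairs: 8

count = 8; pairs: (0,3), (0,4), (1,3), (1,4), (1,5), (1,6), (2,6), (2,7)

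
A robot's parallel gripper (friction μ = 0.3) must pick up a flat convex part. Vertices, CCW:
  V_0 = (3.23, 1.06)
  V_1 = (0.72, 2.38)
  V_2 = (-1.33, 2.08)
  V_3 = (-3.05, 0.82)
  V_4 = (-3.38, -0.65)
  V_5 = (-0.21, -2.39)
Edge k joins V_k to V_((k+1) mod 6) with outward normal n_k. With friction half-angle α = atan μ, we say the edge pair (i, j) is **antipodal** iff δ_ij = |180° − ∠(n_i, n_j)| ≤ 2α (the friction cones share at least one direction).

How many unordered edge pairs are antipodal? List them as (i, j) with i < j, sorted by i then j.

α = atan 0.3 = 16.70°;  2α = 33.40°
n_0 = (+0.4655, +0.8851)
n_1 = (-0.1448, +0.9895)
n_2 = (-0.5910, +0.8067)
n_3 = (-0.9757, +0.2190)
n_4 = (-0.4812, -0.8766)
n_5 = (+0.7081, -0.7061)
  (0,1): δ = 143.93°  ·
  (0,2): δ = 116.04°  ·
  (0,3): δ = 74.91°  ·
  (0,4): δ = 1.02°  ✓
  (0,5): δ = 72.82°  ·
  (1,2): δ = 152.10°  ·
  (1,3): δ = 110.98°  ·
  (1,4): δ = 37.09°  ·
  (1,5): δ = 36.76°  ·
  (2,3): δ = 138.88°  ·
  (2,4): δ = 64.99°  ·
  (2,5): δ = 8.86°  ✓
  (3,4): δ = 106.11°  ·
  (3,5): δ = 32.26°  ✓
  (4,5): δ = 106.15°  ·
antipodal pairs: 3

count = 3; pairs: (0,4), (2,5), (3,5)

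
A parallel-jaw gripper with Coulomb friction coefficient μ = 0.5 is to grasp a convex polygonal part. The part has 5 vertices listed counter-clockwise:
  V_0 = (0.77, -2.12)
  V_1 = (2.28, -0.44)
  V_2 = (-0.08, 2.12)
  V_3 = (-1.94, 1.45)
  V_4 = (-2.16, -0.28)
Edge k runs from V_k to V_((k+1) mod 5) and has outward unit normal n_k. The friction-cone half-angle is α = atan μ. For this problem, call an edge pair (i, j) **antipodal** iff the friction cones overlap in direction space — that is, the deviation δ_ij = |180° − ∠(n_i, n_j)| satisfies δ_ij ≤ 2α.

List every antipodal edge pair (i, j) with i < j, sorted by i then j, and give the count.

count = 5; pairs: (0,2), (0,3), (1,3), (1,4), (2,4)

α = atan 0.5 = 26.57°;  2α = 53.13°
n_0 = (+0.7437, -0.6685)
n_1 = (+0.7352, +0.6778)
n_2 = (-0.3389, +0.9408)
n_3 = (-0.9920, +0.1262)
n_4 = (-0.5318, -0.8469)
  (0,1): δ = 95.38°  ·
  (0,2): δ = 28.24°  ✓
  (0,3): δ = 34.70°  ✓
  (0,4): δ = 99.82°  ·
  (1,2): δ = 112.86°  ·
  (1,3): δ = 49.92°  ✓
  (1,4): δ = 15.20°  ✓
  (2,3): δ = 117.06°  ·
  (2,4): δ = 51.94°  ✓
  (3,4): δ = 114.88°  ·
antipodal pairs: 5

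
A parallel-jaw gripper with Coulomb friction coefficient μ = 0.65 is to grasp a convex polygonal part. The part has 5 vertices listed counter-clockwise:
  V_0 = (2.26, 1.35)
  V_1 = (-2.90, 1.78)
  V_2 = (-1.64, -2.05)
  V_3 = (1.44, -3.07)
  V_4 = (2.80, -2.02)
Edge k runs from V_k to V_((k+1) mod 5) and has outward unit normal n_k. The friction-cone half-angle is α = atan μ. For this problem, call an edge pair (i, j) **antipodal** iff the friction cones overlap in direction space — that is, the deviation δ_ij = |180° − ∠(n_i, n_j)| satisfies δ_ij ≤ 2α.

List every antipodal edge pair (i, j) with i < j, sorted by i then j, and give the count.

α = atan 0.65 = 33.02°;  2α = 66.05°
n_0 = (+0.0830, +0.9965)
n_1 = (-0.9499, -0.3125)
n_2 = (-0.3144, -0.9493)
n_3 = (+0.6111, -0.7915)
n_4 = (+0.9874, +0.1582)
  (0,1): δ = 67.03°  ·
  (0,2): δ = 13.56°  ✓
  (0,3): δ = 42.43°  ✓
  (0,4): δ = 103.87°  ·
  (1,2): δ = 126.53°  ·
  (1,3): δ = 70.54°  ·
  (1,4): δ = 9.11°  ✓
  (2,3): δ = 124.01°  ·
  (2,4): δ = 62.57°  ✓
  (3,4): δ = 118.57°  ·
antipodal pairs: 4

count = 4; pairs: (0,2), (0,3), (1,4), (2,4)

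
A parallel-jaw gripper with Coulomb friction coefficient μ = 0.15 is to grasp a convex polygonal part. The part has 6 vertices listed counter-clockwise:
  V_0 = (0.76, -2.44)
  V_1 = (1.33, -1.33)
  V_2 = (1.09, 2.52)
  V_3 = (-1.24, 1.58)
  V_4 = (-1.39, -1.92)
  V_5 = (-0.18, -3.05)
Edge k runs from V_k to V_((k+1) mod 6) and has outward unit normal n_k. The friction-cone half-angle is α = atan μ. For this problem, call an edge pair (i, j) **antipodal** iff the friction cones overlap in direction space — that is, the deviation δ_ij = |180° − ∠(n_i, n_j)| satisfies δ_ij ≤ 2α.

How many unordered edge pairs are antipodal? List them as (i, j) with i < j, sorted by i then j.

count = 2; pairs: (1,3), (2,5)

α = atan 0.15 = 8.53°;  2α = 17.06°
n_0 = (+0.8896, -0.4568)
n_1 = (+0.9981, +0.0622)
n_2 = (-0.3741, +0.9274)
n_3 = (-0.9991, +0.0428)
n_4 = (-0.6825, -0.7309)
n_5 = (+0.5444, -0.8389)
  (0,1): δ = 149.25°  ·
  (0,2): δ = 40.85°  ·
  (0,3): δ = 24.73°  ·
  (0,4): δ = 74.14°  ·
  (0,5): δ = 150.16°  ·
  (1,2): δ = 71.60°  ·
  (1,3): δ = 6.02°  ✓
  (1,4): δ = 43.39°  ·
  (1,5): δ = 119.41°  ·
  (2,3): δ = 114.42°  ·
  (2,4): δ = 65.01°  ·
  (2,5): δ = 11.01°  ✓
  (3,4): δ = 130.59°  ·
  (3,5): δ = 54.56°  ·
  (4,5): δ = 103.98°  ·
antipodal pairs: 2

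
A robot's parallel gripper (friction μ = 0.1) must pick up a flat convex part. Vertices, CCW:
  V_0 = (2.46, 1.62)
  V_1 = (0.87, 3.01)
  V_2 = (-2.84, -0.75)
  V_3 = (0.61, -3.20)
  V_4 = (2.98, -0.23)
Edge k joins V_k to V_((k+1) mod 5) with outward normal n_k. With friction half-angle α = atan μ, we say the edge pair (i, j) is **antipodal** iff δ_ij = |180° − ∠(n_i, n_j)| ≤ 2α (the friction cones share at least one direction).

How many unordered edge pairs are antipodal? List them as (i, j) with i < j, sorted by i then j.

count = 2; pairs: (0,2), (1,3)

α = atan 0.1 = 5.71°;  2α = 11.42°
n_0 = (+0.6582, +0.7529)
n_1 = (-0.7118, +0.7024)
n_2 = (-0.5790, -0.8153)
n_3 = (+0.7816, -0.6237)
n_4 = (+0.9627, +0.2706)
  (0,1): δ = 93.46°  ·
  (0,2): δ = 5.78°  ✓
  (0,3): δ = 92.57°  ·
  (0,4): δ = 146.86°  ·
  (1,2): δ = 80.76°  ·
  (1,3): δ = 6.03°  ✓
  (1,4): δ = 60.32°  ·
  (2,3): δ = 93.21°  ·
  (2,4): δ = 38.92°  ·
  (3,4): δ = 125.71°  ·
antipodal pairs: 2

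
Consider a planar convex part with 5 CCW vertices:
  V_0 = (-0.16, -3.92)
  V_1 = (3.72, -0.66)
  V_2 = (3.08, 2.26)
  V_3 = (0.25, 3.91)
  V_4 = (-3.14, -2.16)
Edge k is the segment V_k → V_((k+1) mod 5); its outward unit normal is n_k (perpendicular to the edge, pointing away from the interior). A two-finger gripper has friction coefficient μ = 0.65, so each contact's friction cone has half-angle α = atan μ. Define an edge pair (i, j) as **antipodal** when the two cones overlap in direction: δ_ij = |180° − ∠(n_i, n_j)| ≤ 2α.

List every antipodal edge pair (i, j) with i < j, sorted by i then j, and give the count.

count = 4; pairs: (0,3), (1,3), (1,4), (2,4)

α = atan 0.65 = 33.02°;  2α = 66.05°
n_0 = (+0.6433, -0.7656)
n_1 = (+0.9768, +0.2141)
n_2 = (+0.5037, +0.8639)
n_3 = (-0.8731, +0.4876)
n_4 = (-0.5085, -0.8610)
  (0,1): δ = 117.67°  ·
  (0,2): δ = 70.28°  ·
  (0,3): δ = 20.78°  ✓
  (0,4): δ = 109.40°  ·
  (1,2): δ = 132.61°  ·
  (1,3): δ = 41.55°  ✓
  (1,4): δ = 47.07°  ✓
  (2,3): δ = 88.94°  ·
  (2,4): δ = 0.32°  ✓
  (3,4): δ = 91.38°  ·
antipodal pairs: 4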